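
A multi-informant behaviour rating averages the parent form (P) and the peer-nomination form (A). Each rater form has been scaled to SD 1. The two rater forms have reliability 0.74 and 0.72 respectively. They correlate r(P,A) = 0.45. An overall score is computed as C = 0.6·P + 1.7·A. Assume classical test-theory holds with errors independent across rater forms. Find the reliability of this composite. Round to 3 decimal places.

Var(C) = 0.6² + 1.7² + 2·[1.02·0.45] = 3.25 + 0.918 = 4.168.
With uncorrelated errors the cross-covariances are all true-score covariance, so they carry over unchanged; only the diagonal terms shrink to ρᵢσᵢ².
True-score variance = [0.6²·0.74 + 1.7²·0.72] + 0.918 = 2.3472 + 0.918 = 3.2652.
Reliability = 3.2652 / 4.168 = 0.783.

0.783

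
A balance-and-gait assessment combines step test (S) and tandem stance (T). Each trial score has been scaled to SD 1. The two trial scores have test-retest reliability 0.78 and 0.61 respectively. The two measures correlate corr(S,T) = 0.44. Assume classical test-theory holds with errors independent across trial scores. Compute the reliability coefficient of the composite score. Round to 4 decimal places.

Var(S+T) = 2 + 2·[0.44] = 2 + 0.88 = 2.88.
Because errors are independent across components, Cov(Tᵢ,Tⱼ) = Cov(Xᵢ,Xⱼ); the off-diagonal part of the true-score variance is the same as above.
True-score variance = [0.78 + 0.61] + 0.88 = 1.39 + 0.88 = 2.27.
Reliability = 2.27 / 2.88 = 0.7882.

0.7882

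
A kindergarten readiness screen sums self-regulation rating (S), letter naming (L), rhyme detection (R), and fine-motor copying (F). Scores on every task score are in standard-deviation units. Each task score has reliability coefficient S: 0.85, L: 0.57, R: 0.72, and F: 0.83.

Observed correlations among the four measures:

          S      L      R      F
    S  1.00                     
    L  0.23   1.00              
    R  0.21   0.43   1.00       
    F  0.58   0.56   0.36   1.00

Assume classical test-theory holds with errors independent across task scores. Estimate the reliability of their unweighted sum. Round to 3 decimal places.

Var(S+L+R+F) = 4 + 2·[0.23 + 0.21 + 0.58 + 0.43 + 0.56 + 0.36] = 4 + 4.74 = 8.74.
Under uncorrelated errors the observed covariances equal the true-score covariances, so only the own-variance terms attenuate.
True-score variance = [0.85 + 0.57 + 0.72 + 0.83] + 4.74 = 2.97 + 4.74 = 7.71.
Reliability = 7.71 / 8.74 = 0.882.

0.882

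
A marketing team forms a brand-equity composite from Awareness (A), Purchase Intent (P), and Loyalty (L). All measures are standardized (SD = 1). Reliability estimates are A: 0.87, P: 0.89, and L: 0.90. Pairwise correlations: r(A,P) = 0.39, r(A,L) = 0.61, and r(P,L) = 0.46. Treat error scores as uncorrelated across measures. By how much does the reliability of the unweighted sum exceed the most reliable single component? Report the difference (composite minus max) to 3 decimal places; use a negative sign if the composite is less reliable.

0.043

Var(sum) = 3 + 2.92 = 5.92; true-score variance = 2.66 + 2.92 = 5.58; composite reliability = 0.9426.
Max component reliability = 0.9000.
Difference = 0.9426 − 0.9000 = 0.043.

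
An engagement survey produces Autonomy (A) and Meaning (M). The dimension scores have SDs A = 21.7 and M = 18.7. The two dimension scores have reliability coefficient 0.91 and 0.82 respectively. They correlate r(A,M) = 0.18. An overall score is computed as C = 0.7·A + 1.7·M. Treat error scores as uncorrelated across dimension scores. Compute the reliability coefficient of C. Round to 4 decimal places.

0.8568

Var(C) = 0.7²·21.7² + 1.7²·18.7² + 2·[1.19·21.7·18.7·0.18] = 1241.34 + 173.84 = 1415.18.
Under uncorrelated errors the observed covariances equal the true-score covariances, so only the own-variance terms attenuate.
True-score variance = [0.7²·21.7²·0.91 + 1.7²·18.7²·0.82] + 173.84 = 1038.67 + 173.84 = 1212.51.
Reliability = 1212.51 / 1415.18 = 0.8568.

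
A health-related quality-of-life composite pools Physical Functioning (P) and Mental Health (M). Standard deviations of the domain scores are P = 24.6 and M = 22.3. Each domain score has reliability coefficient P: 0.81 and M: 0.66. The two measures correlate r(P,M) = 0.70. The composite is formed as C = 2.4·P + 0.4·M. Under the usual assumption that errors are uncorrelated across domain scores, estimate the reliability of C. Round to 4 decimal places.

0.8398

Var(C) = 2.4²·24.6² + 0.4²·22.3² + 2·[0.96·24.6·22.3·0.70] = 3565.29 + 737.292 = 4302.58.
Because errors are independent across components, Cov(Tᵢ,Tⱼ) = Cov(Xᵢ,Xⱼ); the off-diagonal part of the true-score variance is the same as above.
True-score variance = [2.4²·24.6²·0.81 + 0.4²·22.3²·0.66] + 737.292 = 2875.95 + 737.292 = 3613.24.
Reliability = 3613.24 / 4302.58 = 0.8398.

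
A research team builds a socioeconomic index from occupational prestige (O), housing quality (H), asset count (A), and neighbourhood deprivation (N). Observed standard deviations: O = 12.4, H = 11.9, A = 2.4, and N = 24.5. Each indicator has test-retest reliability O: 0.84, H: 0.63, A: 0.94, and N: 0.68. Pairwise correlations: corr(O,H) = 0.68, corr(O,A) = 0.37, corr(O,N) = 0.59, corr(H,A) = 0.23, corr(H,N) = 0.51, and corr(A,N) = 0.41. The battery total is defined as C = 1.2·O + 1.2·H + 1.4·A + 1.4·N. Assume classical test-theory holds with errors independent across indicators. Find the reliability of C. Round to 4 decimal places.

0.8454

Var(C) = 1.2²·12.4² + 1.2²·11.9² + 1.4²·2.4² + 1.4²·24.5² + 2·[1.44·12.4·11.9·0.68 + 1.68·12.4·2.4·0.37 + 1.68·12.4·24.5·0.59 + 1.68·11.9·2.4·0.23 + 1.68·11.9·24.5·0.51 + 1.96·2.4·24.5·0.41] = 1613.11 + 1544.41 = 3157.52.
Because errors are independent across components, Cov(Tᵢ,Tⱼ) = Cov(Xᵢ,Xⱼ); the off-diagonal part of the true-score variance is the same as above.
True-score variance = [1.2²·12.4²·0.84 + 1.2²·11.9²·0.63 + 1.4²·2.4²·0.94 + 1.4²·24.5²·0.68] + 1544.41 = 1125.08 + 1544.41 = 2669.49.
Reliability = 2669.49 / 3157.52 = 0.8454.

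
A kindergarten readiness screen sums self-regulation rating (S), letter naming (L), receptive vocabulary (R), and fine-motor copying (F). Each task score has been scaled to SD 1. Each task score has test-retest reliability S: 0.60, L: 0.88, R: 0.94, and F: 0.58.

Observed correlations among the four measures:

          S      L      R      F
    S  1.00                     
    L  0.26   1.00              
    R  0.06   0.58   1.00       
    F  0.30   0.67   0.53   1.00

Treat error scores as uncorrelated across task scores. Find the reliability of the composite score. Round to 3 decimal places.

Var(S+L+R+F) = 4 + 2·[0.26 + 0.06 + 0.30 + 0.58 + 0.67 + 0.53] = 4 + 4.8 = 8.8.
With uncorrelated errors the cross-covariances are all true-score covariance, so they carry over unchanged; only the diagonal terms shrink to ρᵢσᵢ².
True-score variance = [0.60 + 0.88 + 0.94 + 0.58] + 4.8 = 3 + 4.8 = 7.8.
Reliability = 7.8 / 8.8 = 0.886.

0.886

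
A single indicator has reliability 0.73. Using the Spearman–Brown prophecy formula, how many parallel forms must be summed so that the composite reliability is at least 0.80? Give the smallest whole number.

2

k ≥ ρ*(1−ρ₁)/(ρ₁(1−ρ*)) = 0.80·0.27 / (0.73·0.20) = 1.479.
Smallest integer k = 2.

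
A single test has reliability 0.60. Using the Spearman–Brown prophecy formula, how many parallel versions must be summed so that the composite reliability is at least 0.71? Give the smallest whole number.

k ≥ ρ*(1−ρ₁)/(ρ₁(1−ρ*)) = 0.71·0.40 / (0.60·0.29) = 1.632.
Smallest integer k = 2.

2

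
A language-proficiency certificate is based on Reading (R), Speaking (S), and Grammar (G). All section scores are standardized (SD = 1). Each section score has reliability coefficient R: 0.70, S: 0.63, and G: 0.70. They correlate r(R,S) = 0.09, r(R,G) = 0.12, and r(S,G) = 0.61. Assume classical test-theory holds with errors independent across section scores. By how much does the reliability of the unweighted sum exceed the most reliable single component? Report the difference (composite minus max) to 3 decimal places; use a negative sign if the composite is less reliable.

Var(sum) = 3 + 1.64 = 4.64; true-score variance = 2.03 + 1.64 = 3.67; composite reliability = 0.7909.
Max component reliability = 0.7000.
Difference = 0.7909 − 0.7000 = 0.091.

0.091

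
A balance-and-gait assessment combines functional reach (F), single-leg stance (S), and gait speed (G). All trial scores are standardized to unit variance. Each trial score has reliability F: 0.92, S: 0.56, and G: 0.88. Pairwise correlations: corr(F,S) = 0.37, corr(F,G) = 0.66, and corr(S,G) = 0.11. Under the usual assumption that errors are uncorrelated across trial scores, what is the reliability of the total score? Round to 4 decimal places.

0.8788

Var(F+S+G) = 3 + 2·[0.37 + 0.66 + 0.11] = 3 + 2.28 = 5.28.
Because errors are independent across components, Cov(Tᵢ,Tⱼ) = Cov(Xᵢ,Xⱼ); the off-diagonal part of the true-score variance is the same as above.
True-score variance = [0.92 + 0.56 + 0.88] + 2.28 = 2.36 + 2.28 = 4.64.
Reliability = 4.64 / 5.28 = 0.8788.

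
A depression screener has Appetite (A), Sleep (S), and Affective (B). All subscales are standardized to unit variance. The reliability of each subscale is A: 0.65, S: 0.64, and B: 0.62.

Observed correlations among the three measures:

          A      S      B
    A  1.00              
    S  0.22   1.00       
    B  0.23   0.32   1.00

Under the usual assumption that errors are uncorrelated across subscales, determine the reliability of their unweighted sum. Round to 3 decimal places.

0.760

Var(A+S+B) = 3 + 2·[0.22 + 0.23 + 0.32] = 3 + 1.54 = 4.54.
With uncorrelated errors the cross-covariances are all true-score covariance, so they carry over unchanged; only the diagonal terms shrink to ρᵢσᵢ².
True-score variance = [0.65 + 0.64 + 0.62] + 1.54 = 1.91 + 1.54 = 3.45.
Reliability = 3.45 / 4.54 = 0.760.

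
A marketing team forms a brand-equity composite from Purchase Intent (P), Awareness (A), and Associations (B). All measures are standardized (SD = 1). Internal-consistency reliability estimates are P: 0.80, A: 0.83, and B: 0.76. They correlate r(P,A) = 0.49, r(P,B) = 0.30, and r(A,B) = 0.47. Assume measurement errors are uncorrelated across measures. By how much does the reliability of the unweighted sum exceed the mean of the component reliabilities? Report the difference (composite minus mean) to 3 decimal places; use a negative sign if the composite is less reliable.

Var(sum) = 3 + 2.52 = 5.52; true-score variance = 2.39 + 2.52 = 4.91; composite reliability = 0.8895.
Mean component reliability = 0.7967.
Difference = 0.8895 − 0.7967 = 0.093.

0.093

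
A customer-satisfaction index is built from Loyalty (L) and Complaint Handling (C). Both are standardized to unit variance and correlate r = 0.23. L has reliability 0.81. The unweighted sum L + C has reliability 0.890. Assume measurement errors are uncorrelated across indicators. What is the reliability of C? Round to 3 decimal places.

Var(L+C) = 2 + 2·0.23 = 2.460.
True-score variance = ρ_L + ρ_C + 2·0.23, so 0.890 = (0.81 + ρ_C + 0.46) / 2.460.
ρ_C = 0.890·2.460 − 0.81 − 0.46 = 0.919.

0.919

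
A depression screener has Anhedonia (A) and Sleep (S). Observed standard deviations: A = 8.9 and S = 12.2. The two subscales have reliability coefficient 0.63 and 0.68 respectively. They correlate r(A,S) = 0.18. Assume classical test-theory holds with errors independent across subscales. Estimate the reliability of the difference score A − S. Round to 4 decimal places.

0.5928

Var(A−S) = 8.9² + 12.2² − 2·8.9·12.2·0.18 = 228.05 − 39.0888 = 188.961.
Under uncorrelated errors the observed covariances equal the true-score covariances, so only the own-variance terms attenuate.
True-score variance = [8.9²·0.63 + 12.2²·0.68] − 39.0888 = 151.113 − 39.0888 = 112.025.
Reliability = 112.025 / 188.961 = 0.5928.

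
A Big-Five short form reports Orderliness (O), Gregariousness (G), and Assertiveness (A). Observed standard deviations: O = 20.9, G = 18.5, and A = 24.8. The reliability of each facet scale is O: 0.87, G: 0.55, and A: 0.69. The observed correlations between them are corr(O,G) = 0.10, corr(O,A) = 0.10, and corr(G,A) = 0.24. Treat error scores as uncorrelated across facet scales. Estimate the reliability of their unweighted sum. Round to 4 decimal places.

Var(O+G+A) = 20.9² + 18.5² + 24.8² + 2·[20.9·18.5·0.10 + 20.9·24.8·0.10 + 18.5·24.8·0.24] = 1394.1 + 401.218 = 1795.32.
Under uncorrelated errors the observed covariances equal the true-score covariances, so only the own-variance terms attenuate.
True-score variance = [20.9²·0.87 + 18.5²·0.55 + 24.8²·0.69] + 401.218 = 992.64 + 401.218 = 1393.86.
Reliability = 1393.86 / 1795.32 = 0.7764.

0.7764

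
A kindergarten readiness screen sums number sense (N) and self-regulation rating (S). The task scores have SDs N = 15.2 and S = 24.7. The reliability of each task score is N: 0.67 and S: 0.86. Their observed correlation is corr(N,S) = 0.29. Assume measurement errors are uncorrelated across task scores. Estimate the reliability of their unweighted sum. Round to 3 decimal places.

Var(N+S) = 15.2² + 24.7² + 2·[15.2·24.7·0.29] = 841.13 + 217.755 = 1058.89.
Because errors are independent across components, Cov(Tᵢ,Tⱼ) = Cov(Xᵢ,Xⱼ); the off-diagonal part of the true-score variance is the same as above.
True-score variance = [15.2²·0.67 + 24.7²·0.86] + 217.755 = 679.474 + 217.755 = 897.229.
Reliability = 897.229 / 1058.89 = 0.847.

0.847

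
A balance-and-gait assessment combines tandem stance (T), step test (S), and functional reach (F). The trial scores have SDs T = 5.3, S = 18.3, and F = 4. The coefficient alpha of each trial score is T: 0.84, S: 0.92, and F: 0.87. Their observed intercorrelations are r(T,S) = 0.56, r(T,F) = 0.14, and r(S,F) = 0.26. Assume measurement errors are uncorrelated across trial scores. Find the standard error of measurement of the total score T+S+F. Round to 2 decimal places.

Var(total) = 378.98 + 152.629 = 531.609.
True-score variance = 345.614 + 152.629 = 498.243, so reliability = 0.9372.
Error variance = 531.609 − 498.243 = 33.3656; SEM = √33.3656 = 5.78.

5.78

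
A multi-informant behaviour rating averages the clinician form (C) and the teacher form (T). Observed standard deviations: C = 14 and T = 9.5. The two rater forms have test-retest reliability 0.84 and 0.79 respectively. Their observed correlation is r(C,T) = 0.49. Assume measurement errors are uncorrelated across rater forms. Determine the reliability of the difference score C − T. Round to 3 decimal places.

Var(C−T) = 14² + 9.5² − 2·14·9.5·0.49 = 286.25 − 130.34 = 155.91.
Because errors are independent across components, Cov(Tᵢ,Tⱼ) = Cov(Xᵢ,Xⱼ); the off-diagonal part of the true-score variance is the same as above.
True-score variance = [14²·0.84 + 9.5²·0.79] − 130.34 = 235.938 − 130.34 = 105.597.
Reliability = 105.597 / 155.91 = 0.677.

0.677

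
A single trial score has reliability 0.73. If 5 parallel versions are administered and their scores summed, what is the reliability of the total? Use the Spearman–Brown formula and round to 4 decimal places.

0.9311

ρ_k = kρ / (1 + (k−1)ρ) = 5·0.73 / (1 + 4·0.73) = 3.650 / 3.920 = 0.9311.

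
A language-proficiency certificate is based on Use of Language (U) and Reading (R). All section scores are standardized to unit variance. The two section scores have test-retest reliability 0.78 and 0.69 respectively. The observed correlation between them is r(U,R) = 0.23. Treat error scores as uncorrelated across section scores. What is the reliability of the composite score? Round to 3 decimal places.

Var(U+R) = 2 + 2·[0.23] = 2 + 0.46 = 2.46.
Because errors are independent across components, Cov(Tᵢ,Tⱼ) = Cov(Xᵢ,Xⱼ); the off-diagonal part of the true-score variance is the same as above.
True-score variance = [0.78 + 0.69] + 0.46 = 1.47 + 0.46 = 1.93.
Reliability = 1.93 / 2.46 = 0.785.

0.785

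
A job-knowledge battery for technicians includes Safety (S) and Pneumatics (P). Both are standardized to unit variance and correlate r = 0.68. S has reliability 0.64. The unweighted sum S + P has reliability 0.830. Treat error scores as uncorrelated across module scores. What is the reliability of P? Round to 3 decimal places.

0.789

Var(S+P) = 2 + 2·0.68 = 3.360.
True-score variance = ρ_S + ρ_P + 2·0.68, so 0.830 = (0.64 + ρ_P + 1.36) / 3.360.
ρ_P = 0.830·3.360 − 0.64 − 1.36 = 0.789.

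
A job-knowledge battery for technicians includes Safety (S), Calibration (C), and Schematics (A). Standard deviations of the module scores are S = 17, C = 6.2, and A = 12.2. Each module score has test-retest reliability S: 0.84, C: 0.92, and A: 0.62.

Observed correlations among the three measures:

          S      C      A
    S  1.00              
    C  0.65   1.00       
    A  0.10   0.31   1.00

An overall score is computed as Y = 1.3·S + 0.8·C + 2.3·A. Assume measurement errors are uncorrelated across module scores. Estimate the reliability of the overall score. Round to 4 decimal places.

Var(Y) = 1.3²·17² + 0.8²·6.2² + 2.3²·12.2² + 2·[1.04·17·6.2·0.65 + 2.99·17·12.2·0.10 + 1.84·6.2·12.2·0.31] = 1300.38 + 352.816 = 1653.19.
With uncorrelated errors the cross-covariances are all true-score covariance, so they carry over unchanged; only the diagonal terms shrink to ρᵢσᵢ².
True-score variance = [1.3²·17²·0.84 + 0.8²·6.2²·0.92 + 2.3²·12.2²·0.62] + 352.816 = 921.063 + 352.816 = 1273.88.
Reliability = 1273.88 / 1653.19 = 0.7706.

0.7706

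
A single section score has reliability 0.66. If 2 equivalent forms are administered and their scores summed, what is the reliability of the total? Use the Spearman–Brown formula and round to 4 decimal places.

ρ_k = kρ / (1 + (k−1)ρ) = 2·0.66 / (1 + 1·0.66) = 1.320 / 1.660 = 0.7952.

0.7952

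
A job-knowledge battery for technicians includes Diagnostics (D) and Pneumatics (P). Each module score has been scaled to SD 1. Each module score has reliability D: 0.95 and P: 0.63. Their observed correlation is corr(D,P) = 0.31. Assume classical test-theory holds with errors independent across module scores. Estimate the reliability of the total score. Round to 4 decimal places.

Var(D+P) = 2 + 2·[0.31] = 2 + 0.62 = 2.62.
Because errors are independent across components, Cov(Tᵢ,Tⱼ) = Cov(Xᵢ,Xⱼ); the off-diagonal part of the true-score variance is the same as above.
True-score variance = [0.95 + 0.63] + 0.62 = 1.58 + 0.62 = 2.2.
Reliability = 2.2 / 2.62 = 0.8397.

0.8397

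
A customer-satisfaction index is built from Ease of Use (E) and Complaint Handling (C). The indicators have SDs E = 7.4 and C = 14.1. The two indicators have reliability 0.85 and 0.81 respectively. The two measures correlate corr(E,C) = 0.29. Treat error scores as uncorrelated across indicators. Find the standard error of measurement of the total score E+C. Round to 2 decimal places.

Var(total) = 253.57 + 60.5172 = 314.087.
True-score variance = 207.582 + 60.5172 = 268.099, so reliability = 0.8536.
Error variance = 314.087 − 268.099 = 45.9879; SEM = √45.9879 = 6.78.

6.78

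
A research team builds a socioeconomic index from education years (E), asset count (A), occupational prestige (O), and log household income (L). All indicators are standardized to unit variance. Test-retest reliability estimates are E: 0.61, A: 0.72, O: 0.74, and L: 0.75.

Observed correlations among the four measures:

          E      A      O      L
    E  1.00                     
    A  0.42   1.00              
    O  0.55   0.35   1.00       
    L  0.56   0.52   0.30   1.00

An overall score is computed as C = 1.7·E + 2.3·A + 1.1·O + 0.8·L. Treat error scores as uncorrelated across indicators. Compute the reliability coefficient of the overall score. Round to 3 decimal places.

Var(C) = 1.7² + 2.3² + 1.1² + 0.8² + 2·[3.91·0.42 + 1.87·0.55 + 1.36·0.56 + 2.53·0.35 + 1.84·0.52 + 0.88·0.30] = 10.03 + 11.0772 = 21.1072.
Because errors are independent across components, Cov(Tᵢ,Tⱼ) = Cov(Xᵢ,Xⱼ); the off-diagonal part of the true-score variance is the same as above.
True-score variance = [1.7²·0.61 + 2.3²·0.72 + 1.1²·0.74 + 0.8²·0.75] + 11.0772 = 6.9471 + 11.0772 = 18.0243.
Reliability = 18.0243 / 21.1072 = 0.854.

0.854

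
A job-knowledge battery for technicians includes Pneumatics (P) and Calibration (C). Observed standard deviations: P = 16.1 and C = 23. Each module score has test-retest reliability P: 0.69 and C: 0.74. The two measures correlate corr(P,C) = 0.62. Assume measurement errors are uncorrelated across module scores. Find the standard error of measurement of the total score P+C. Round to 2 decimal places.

Var(total) = 788.21 + 459.172 = 1247.38.
True-score variance = 570.315 + 459.172 = 1029.49, so reliability = 0.8253.
Error variance = 1247.38 − 1029.49 = 217.895; SEM = √217.895 = 14.76.

14.76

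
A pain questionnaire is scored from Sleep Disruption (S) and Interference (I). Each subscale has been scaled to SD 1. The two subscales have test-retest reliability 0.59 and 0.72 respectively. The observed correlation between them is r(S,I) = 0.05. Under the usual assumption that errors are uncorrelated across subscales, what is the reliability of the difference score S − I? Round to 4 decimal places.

Var(S−I) = 1 + 1 − 2·0.05 = 2 − 0.1 = 1.9.
Because errors are independent across components, Cov(Tᵢ,Tⱼ) = Cov(Xᵢ,Xⱼ); the off-diagonal part of the true-score variance is the same as above.
True-score variance = [0.59 + 0.72] − 0.1 = 1.31 − 0.1 = 1.21.
Reliability = 1.21 / 1.9 = 0.6368.

0.6368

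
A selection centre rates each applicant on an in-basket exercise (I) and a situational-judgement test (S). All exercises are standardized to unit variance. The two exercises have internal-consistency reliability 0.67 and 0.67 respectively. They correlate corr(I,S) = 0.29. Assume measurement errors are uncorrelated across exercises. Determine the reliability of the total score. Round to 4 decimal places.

Var(I+S) = 2 + 2·[0.29] = 2 + 0.58 = 2.58.
Because errors are independent across components, Cov(Tᵢ,Tⱼ) = Cov(Xᵢ,Xⱼ); the off-diagonal part of the true-score variance is the same as above.
True-score variance = [0.67 + 0.67] + 0.58 = 1.34 + 0.58 = 1.92.
Reliability = 1.92 / 2.58 = 0.7442.

0.7442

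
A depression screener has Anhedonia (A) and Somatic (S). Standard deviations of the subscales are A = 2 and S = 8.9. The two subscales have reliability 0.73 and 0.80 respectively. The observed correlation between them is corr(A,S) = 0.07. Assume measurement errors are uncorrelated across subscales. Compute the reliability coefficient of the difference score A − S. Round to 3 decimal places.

Var(A−S) = 2² + 8.9² − 2·2·8.9·0.07 = 83.21 − 2.492 = 80.718.
With uncorrelated errors the cross-covariances are all true-score covariance, so they carry over unchanged; only the diagonal terms shrink to ρᵢσᵢ².
True-score variance = [2²·0.73 + 8.9²·0.80] − 2.492 = 66.288 − 2.492 = 63.796.
Reliability = 63.796 / 80.718 = 0.790.

0.790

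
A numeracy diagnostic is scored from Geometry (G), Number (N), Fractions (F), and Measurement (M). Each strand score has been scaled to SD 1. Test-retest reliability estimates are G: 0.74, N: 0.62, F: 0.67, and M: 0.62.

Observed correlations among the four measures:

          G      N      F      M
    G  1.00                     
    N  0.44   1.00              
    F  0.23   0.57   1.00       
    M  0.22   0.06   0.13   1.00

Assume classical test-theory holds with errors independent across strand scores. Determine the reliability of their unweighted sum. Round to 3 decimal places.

Var(G+N+F+M) = 4 + 2·[0.44 + 0.23 + 0.22 + 0.57 + 0.06 + 0.13] = 4 + 3.3 = 7.3.
Under uncorrelated errors the observed covariances equal the true-score covariances, so only the own-variance terms attenuate.
True-score variance = [0.74 + 0.62 + 0.67 + 0.62] + 3.3 = 2.65 + 3.3 = 5.95.
Reliability = 5.95 / 7.3 = 0.815.

0.815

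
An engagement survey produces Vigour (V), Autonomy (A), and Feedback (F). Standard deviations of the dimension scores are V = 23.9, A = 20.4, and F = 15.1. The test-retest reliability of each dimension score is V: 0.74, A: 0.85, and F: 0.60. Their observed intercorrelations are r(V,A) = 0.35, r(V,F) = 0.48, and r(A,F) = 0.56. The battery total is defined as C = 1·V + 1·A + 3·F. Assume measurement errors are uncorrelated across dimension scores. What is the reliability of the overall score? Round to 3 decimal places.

0.811

Var(C) = 23.9² + 20.4² + 3²·15.1² + 2·[23.9·20.4·0.35 + 3·23.9·15.1·0.48 + 3·20.4·15.1·0.56] = 3039.46 + 2415.67 = 5455.13.
Because errors are independent across components, Cov(Tᵢ,Tⱼ) = Cov(Xᵢ,Xⱼ); the off-diagonal part of the true-score variance is the same as above.
True-score variance = [23.9²·0.74 + 20.4²·0.85 + 3²·15.1²·0.60] + 2415.67 = 2007.69 + 2415.67 = 4423.35.
Reliability = 4423.35 / 5455.13 = 0.811.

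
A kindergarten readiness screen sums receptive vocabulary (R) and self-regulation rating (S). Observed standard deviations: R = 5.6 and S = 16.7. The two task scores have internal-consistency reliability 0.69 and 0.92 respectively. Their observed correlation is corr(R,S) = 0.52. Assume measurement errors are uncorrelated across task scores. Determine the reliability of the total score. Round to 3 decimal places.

0.921

Var(R+S) = 5.6² + 16.7² + 2·[5.6·16.7·0.52] = 310.25 + 97.2608 = 407.511.
With uncorrelated errors the cross-covariances are all true-score covariance, so they carry over unchanged; only the diagonal terms shrink to ρᵢσᵢ².
True-score variance = [5.6²·0.69 + 16.7²·0.92] + 97.2608 = 278.217 + 97.2608 = 375.478.
Reliability = 375.478 / 407.511 = 0.921.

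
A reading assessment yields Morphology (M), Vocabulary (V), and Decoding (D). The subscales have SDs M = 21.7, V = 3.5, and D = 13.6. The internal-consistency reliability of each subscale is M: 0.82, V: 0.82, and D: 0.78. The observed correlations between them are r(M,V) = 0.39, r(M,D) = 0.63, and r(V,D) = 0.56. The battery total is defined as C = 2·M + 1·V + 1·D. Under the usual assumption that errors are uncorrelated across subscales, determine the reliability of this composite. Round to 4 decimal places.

Var(C) = 2²·21.7² + 3.5² + 13.6² + 2·[2·21.7·3.5·0.39 + 2·21.7·13.6·0.63 + 3.5·13.6·0.56] = 2080.77 + 915.496 = 2996.27.
Under uncorrelated errors the observed covariances equal the true-score covariances, so only the own-variance terms attenuate.
True-score variance = [2²·21.7²·0.82 + 3.5²·0.82 + 13.6²·0.78] + 915.496 = 1698.83 + 915.496 = 2614.33.
Reliability = 2614.33 / 2996.27 = 0.8725.

0.8725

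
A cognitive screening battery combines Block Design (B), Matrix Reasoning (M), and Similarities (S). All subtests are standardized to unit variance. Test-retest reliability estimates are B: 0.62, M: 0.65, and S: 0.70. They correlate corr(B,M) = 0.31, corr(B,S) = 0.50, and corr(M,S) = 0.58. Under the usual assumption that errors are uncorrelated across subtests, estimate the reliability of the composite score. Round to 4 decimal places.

0.8218

Var(B+M+S) = 3 + 2·[0.31 + 0.50 + 0.58] = 3 + 2.78 = 5.78.
With uncorrelated errors the cross-covariances are all true-score covariance, so they carry over unchanged; only the diagonal terms shrink to ρᵢσᵢ².
True-score variance = [0.62 + 0.65 + 0.70] + 2.78 = 1.97 + 2.78 = 4.75.
Reliability = 4.75 / 5.78 = 0.8218.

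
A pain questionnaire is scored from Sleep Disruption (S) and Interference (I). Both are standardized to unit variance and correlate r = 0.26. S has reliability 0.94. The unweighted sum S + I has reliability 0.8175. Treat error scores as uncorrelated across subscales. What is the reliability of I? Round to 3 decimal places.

0.600

Var(S+I) = 2 + 2·0.26 = 2.520.
True-score variance = ρ_S + ρ_I + 2·0.26, so 0.8175 = (0.94 + ρ_I + 0.52) / 2.520.
ρ_I = 0.8175·2.520 − 0.94 − 0.52 = 0.600.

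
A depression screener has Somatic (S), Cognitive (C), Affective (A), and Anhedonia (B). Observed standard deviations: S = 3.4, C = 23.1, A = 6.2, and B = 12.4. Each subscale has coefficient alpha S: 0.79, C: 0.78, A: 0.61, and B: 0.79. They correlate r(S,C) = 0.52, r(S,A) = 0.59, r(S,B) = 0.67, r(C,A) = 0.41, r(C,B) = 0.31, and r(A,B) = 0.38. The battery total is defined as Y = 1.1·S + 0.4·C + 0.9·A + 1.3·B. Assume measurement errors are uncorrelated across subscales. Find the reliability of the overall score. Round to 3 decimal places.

0.880

Var(Y) = 1.1²·3.4² + 0.4²·23.1² + 0.9²·6.2² + 1.3²·12.4² + 2·[0.44·3.4·23.1·0.52 + 0.99·3.4·6.2·0.59 + 1.43·3.4·12.4·0.67 + 0.36·23.1·6.2·0.41 + 0.52·23.1·12.4·0.31 + 1.17·6.2·12.4·0.38] = 390.356 + 344.341 = 734.697.
With uncorrelated errors the cross-covariances are all true-score covariance, so they carry over unchanged; only the diagonal terms shrink to ρᵢσᵢ².
True-score variance = [1.1²·3.4²·0.79 + 0.4²·23.1²·0.78 + 0.9²·6.2²·0.61 + 1.3²·12.4²·0.79] + 344.341 = 301.923 + 344.341 = 646.264.
Reliability = 646.264 / 734.697 = 0.880.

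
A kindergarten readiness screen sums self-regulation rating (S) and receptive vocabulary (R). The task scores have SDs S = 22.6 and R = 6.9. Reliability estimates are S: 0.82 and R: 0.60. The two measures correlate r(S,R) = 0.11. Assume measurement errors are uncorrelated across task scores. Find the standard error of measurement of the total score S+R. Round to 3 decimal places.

Var(total) = 558.37 + 34.3068 = 592.677.
True-score variance = 447.389 + 34.3068 = 481.696, so reliability = 0.8127.
Error variance = 592.677 − 481.696 = 110.981; SEM = √110.981 = 10.535.

10.535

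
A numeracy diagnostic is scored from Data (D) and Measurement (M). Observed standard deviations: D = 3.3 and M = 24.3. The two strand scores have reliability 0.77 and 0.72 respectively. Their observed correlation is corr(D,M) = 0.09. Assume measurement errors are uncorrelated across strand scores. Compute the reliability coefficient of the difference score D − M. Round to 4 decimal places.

Var(D−M) = 3.3² + 24.3² − 2·3.3·24.3·0.09 = 601.38 − 14.4342 = 586.946.
Under uncorrelated errors the observed covariances equal the true-score covariances, so only the own-variance terms attenuate.
True-score variance = [3.3²·0.77 + 24.3²·0.72] − 14.4342 = 433.538 − 14.4342 = 419.104.
Reliability = 419.104 / 586.946 = 0.7140.

0.7140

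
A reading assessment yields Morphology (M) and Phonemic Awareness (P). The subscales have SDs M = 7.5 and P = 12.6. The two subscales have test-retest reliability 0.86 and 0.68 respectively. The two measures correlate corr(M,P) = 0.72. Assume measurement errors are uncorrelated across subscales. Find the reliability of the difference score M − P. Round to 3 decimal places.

Var(M−P) = 7.5² + 12.6² − 2·7.5·12.6·0.72 = 215.01 − 136.08 = 78.93.
Because errors are independent across components, Cov(Tᵢ,Tⱼ) = Cov(Xᵢ,Xⱼ); the off-diagonal part of the true-score variance is the same as above.
True-score variance = [7.5²·0.86 + 12.6²·0.68] − 136.08 = 156.332 − 136.08 = 20.2518.
Reliability = 20.2518 / 78.93 = 0.257.

0.257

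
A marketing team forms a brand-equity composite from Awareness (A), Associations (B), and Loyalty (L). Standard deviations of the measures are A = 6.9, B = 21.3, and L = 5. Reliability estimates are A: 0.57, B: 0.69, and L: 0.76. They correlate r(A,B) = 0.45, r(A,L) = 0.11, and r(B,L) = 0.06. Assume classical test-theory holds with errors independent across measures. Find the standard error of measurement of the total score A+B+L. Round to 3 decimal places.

Var(total) = 526.3 + 152.643 = 678.943.
True-score variance = 359.184 + 152.643 = 511.827, so reliability = 0.7539.
Error variance = 678.943 − 511.827 = 167.116; SEM = √167.116 = 12.927.

12.927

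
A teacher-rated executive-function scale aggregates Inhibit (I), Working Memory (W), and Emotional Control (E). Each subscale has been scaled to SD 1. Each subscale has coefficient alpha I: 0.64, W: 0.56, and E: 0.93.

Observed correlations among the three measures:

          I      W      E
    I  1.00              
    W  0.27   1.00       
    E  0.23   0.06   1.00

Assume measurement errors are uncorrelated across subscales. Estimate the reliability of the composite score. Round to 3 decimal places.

0.789

Var(I+W+E) = 3 + 2·[0.27 + 0.23 + 0.06] = 3 + 1.12 = 4.12.
Under uncorrelated errors the observed covariances equal the true-score covariances, so only the own-variance terms attenuate.
True-score variance = [0.64 + 0.56 + 0.93] + 1.12 = 2.13 + 1.12 = 3.25.
Reliability = 3.25 / 4.12 = 0.789.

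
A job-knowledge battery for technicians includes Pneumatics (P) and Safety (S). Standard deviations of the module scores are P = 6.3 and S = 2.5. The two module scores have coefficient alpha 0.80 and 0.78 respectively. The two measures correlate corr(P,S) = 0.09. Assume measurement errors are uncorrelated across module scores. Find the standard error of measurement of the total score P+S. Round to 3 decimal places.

Var(total) = 45.94 + 2.835 = 48.775.
True-score variance = 36.627 + 2.835 = 39.462, so reliability = 0.8091.
Error variance = 48.775 − 39.462 = 9.313; SEM = √9.313 = 3.052.

3.052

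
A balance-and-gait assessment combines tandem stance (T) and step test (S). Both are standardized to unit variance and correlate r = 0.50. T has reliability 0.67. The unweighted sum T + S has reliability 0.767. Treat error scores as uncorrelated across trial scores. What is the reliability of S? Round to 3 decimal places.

0.631

Var(T+S) = 2 + 2·0.50 = 3.000.
True-score variance = ρ_T + ρ_S + 2·0.50, so 0.767 = (0.67 + ρ_S + 1.00) / 3.000.
ρ_S = 0.767·3.000 − 0.67 − 1.00 = 0.631.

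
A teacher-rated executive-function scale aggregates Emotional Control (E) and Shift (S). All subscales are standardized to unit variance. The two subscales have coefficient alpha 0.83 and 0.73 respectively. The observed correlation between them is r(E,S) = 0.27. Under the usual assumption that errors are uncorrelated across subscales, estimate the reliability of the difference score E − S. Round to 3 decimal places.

0.699

Var(E−S) = 1 + 1 − 2·0.27 = 2 − 0.54 = 1.46.
Under uncorrelated errors the observed covariances equal the true-score covariances, so only the own-variance terms attenuate.
True-score variance = [0.83 + 0.73] − 0.54 = 1.56 − 0.54 = 1.02.
Reliability = 1.02 / 1.46 = 0.699.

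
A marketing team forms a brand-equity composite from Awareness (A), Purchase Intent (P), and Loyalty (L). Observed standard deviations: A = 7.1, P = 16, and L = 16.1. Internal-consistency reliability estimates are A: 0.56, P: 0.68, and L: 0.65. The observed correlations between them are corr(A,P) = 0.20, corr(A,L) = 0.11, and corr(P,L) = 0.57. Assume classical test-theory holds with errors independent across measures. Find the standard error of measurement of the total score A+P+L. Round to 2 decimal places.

Var(total) = 565.62 + 364.252 = 929.872.
True-score variance = 370.796 + 364.252 = 735.048, so reliability = 0.7905.
Error variance = 929.872 − 735.048 = 194.824; SEM = √194.824 = 13.96.

13.96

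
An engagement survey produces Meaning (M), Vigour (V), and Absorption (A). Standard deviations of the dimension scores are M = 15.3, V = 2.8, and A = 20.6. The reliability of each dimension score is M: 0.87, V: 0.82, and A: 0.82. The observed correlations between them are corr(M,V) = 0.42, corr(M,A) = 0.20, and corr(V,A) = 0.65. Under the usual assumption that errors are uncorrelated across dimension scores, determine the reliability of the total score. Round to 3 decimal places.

0.880

Var(M+V+A) = 15.3² + 2.8² + 20.6² + 2·[15.3·2.8·0.42 + 15.3·20.6·0.20 + 2.8·20.6·0.65] = 666.29 + 237.042 = 903.332.
With uncorrelated errors the cross-covariances are all true-score covariance, so they carry over unchanged; only the diagonal terms shrink to ρᵢσᵢ².
True-score variance = [15.3²·0.87 + 2.8²·0.82 + 20.6²·0.82] + 237.042 = 558.062 + 237.042 = 795.104.
Reliability = 795.104 / 903.332 = 0.880.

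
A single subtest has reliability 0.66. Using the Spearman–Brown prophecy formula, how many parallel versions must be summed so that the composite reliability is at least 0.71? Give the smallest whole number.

k ≥ ρ*(1−ρ₁)/(ρ₁(1−ρ*)) = 0.71·0.34 / (0.66·0.29) = 1.261.
Smallest integer k = 2.

2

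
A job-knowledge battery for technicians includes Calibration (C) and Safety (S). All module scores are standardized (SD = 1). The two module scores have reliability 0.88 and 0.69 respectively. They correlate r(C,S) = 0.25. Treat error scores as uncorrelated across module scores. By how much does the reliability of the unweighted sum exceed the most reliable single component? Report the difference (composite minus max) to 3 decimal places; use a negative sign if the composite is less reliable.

Var(sum) = 2 + 0.5 = 2.5; true-score variance = 1.57 + 0.5 = 2.07; composite reliability = 0.8280.
Max component reliability = 0.8800.
Difference = 0.8280 − 0.8800 = -0.052.

-0.052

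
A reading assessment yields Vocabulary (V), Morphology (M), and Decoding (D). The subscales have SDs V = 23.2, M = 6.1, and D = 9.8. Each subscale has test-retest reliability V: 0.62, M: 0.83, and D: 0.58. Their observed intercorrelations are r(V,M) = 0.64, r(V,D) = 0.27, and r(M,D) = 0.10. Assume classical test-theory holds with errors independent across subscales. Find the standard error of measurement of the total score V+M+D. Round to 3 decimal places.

15.849

Var(total) = 671.49 + 315.876 = 987.366.
True-score variance = 420.296 + 315.876 = 736.172, so reliability = 0.7456.
Error variance = 987.366 − 736.172 = 251.194; SEM = √251.194 = 15.849.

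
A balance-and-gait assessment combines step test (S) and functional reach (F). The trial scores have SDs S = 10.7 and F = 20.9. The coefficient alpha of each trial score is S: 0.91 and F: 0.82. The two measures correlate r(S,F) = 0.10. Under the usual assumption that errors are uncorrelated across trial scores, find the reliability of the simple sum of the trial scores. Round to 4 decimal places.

Var(S+F) = 10.7² + 20.9² + 2·[10.7·20.9·0.10] = 551.3 + 44.726 = 596.026.
With uncorrelated errors the cross-covariances are all true-score covariance, so they carry over unchanged; only the diagonal terms shrink to ρᵢσᵢ².
True-score variance = [10.7²·0.91 + 20.9²·0.82] + 44.726 = 462.37 + 44.726 = 507.096.
Reliability = 507.096 / 596.026 = 0.8508.

0.8508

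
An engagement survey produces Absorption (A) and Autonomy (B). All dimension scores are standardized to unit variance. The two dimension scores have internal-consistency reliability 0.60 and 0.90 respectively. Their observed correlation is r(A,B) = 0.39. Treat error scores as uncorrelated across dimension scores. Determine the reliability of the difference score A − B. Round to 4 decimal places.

0.5902

Var(A−B) = 1 + 1 − 2·0.39 = 2 − 0.78 = 1.22.
With uncorrelated errors the cross-covariances are all true-score covariance, so they carry over unchanged; only the diagonal terms shrink to ρᵢσᵢ².
True-score variance = [0.60 + 0.90] − 0.78 = 1.5 − 0.78 = 0.72.
Reliability = 0.72 / 1.22 = 0.5902.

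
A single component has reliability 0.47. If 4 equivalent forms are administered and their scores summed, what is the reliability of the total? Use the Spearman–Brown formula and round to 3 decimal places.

0.780

ρ_k = kρ / (1 + (k−1)ρ) = 4·0.47 / (1 + 3·0.47) = 1.880 / 2.410 = 0.780.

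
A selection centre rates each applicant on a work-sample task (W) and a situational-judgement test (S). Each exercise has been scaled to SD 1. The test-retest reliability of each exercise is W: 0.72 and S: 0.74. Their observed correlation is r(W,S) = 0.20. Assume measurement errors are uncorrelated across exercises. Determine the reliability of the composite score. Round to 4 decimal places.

Var(W+S) = 2 + 2·[0.20] = 2 + 0.4 = 2.4.
Under uncorrelated errors the observed covariances equal the true-score covariances, so only the own-variance terms attenuate.
True-score variance = [0.72 + 0.74] + 0.4 = 1.46 + 0.4 = 1.86.
Reliability = 1.86 / 2.4 = 0.7750.

0.7750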